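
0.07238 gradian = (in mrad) 1.137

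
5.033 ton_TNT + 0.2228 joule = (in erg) 2.106e+17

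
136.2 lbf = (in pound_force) 136.2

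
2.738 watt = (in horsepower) 0.003672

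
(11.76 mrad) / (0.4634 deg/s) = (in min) 0.02423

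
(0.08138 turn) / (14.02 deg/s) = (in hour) 0.0005805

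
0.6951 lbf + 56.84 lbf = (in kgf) 26.1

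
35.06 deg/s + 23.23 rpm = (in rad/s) 3.045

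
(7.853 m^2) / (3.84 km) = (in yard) 0.002236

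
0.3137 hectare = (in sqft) 3.377e+04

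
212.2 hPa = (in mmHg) 159.2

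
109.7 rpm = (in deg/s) 658.2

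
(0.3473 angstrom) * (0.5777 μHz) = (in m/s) 2.006e-17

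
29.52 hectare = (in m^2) 2.952e+05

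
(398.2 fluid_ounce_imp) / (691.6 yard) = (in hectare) 1.789e-09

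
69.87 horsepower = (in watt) 5.21e+04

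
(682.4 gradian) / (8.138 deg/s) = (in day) 0.0008735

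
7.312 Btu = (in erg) 7.715e+10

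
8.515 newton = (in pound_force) 1.914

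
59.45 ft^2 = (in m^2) 5.523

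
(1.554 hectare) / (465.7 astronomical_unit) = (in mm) 2.231e-07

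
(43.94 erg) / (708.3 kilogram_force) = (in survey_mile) 3.931e-13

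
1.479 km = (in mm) 1.479e+06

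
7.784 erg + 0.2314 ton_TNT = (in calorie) 2.314e+08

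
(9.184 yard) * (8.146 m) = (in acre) 0.0169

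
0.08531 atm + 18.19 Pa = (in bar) 0.08662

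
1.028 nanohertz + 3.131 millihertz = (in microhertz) 3131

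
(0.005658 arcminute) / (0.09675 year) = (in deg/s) 3.091e-11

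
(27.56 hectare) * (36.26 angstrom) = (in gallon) 0.264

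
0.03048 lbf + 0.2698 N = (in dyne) 4.054e+04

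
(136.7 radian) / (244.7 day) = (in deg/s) 0.0003705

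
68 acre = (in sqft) 2.962e+06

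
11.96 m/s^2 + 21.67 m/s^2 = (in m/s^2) 33.63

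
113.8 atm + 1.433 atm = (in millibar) 1.168e+05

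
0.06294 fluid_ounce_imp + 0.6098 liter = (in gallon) 0.1616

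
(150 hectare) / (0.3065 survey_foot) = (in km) 1.606e+04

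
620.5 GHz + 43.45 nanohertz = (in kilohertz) 6.205e+08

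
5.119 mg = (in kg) 5.119e-06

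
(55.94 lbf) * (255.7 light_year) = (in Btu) 5.705e+17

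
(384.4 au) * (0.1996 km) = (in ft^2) 1.235e+17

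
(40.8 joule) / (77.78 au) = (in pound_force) 7.883e-13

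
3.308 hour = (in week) 0.01969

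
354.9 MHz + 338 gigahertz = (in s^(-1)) 3.384e+11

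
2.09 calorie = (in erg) 8.745e+07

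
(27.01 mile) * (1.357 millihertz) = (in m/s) 58.99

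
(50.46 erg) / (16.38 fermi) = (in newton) 3.081e+08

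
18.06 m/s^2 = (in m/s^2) 18.06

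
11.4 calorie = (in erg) 4.77e+08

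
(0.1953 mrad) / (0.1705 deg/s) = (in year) 2.081e-09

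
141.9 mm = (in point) 402.2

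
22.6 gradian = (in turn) 0.0565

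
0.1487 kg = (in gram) 148.7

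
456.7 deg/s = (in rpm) 76.12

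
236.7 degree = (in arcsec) 8.521e+05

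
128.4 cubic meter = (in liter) 1.284e+05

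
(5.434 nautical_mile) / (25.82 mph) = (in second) 871.9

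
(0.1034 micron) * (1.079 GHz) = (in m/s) 111.6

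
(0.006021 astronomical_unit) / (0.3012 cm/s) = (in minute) 4.984e+09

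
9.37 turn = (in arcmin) 2.024e+05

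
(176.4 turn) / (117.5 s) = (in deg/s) 540.5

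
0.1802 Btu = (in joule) 190.1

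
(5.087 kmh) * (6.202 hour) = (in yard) 3.45e+04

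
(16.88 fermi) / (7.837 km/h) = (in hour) 2.154e-18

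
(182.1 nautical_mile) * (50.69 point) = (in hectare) 0.6031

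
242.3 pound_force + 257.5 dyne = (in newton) 1078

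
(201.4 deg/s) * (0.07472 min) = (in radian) 15.76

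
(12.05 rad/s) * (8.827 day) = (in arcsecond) 1.896e+12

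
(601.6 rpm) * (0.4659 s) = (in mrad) 2.935e+04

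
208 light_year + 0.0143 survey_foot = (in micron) 1.968e+24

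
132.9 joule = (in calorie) 31.76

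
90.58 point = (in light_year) 3.378e-18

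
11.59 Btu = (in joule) 1.223e+04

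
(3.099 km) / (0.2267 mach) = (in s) 40.15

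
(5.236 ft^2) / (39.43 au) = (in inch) 3.247e-12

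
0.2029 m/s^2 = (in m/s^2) 0.2029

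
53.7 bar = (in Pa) 5.37e+06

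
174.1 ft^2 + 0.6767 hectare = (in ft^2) 7.301e+04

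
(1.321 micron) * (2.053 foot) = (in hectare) 8.266e-11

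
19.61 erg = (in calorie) 4.687e-07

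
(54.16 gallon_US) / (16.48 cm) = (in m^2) 1.244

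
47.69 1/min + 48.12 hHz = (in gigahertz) 4.813e-06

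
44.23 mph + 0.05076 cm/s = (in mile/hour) 44.23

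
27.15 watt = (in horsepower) 0.03641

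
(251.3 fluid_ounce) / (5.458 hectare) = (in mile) 8.461e-11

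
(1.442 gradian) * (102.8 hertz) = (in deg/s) 133.4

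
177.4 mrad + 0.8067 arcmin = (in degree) 10.18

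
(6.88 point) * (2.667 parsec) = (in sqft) 2.15e+15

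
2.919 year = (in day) 1065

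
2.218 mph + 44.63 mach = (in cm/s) 1.52e+06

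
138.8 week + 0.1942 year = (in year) 2.856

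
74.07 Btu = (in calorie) 1.868e+04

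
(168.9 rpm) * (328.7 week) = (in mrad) 3.516e+12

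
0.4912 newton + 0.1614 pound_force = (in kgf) 0.1233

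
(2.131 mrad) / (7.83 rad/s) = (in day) 3.15e-09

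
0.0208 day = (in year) 5.699e-05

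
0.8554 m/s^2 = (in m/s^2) 0.8554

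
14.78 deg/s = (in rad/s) 0.258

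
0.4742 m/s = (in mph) 1.061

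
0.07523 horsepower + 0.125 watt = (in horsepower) 0.0754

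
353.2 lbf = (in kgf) 160.2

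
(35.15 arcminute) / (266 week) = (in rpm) 6.069e-10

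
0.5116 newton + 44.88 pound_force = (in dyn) 2.001e+07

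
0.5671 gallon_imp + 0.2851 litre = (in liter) 2.863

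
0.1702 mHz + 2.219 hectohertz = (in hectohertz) 2.219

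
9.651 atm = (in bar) 9.779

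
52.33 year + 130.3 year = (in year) 182.6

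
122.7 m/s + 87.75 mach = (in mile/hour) 6.711e+04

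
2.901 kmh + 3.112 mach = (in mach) 3.114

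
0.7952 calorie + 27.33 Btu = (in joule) 2.884e+04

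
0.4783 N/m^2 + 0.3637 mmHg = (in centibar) 0.04897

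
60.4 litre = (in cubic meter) 0.0604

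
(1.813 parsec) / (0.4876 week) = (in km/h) 6.829e+11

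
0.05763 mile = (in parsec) 3.006e-15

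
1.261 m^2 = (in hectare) 0.0001261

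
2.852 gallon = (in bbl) 0.0679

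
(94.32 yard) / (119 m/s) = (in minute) 0.01208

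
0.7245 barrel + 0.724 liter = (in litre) 115.9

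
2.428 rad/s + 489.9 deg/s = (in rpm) 104.8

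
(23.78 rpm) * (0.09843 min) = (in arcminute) 5.056e+04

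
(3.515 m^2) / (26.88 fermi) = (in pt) 3.707e+17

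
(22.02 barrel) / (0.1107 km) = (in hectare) 3.163e-06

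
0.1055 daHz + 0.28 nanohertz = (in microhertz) 1.055e+06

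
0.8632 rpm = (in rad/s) 0.09039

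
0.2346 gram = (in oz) 0.008275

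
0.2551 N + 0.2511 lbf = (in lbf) 0.3084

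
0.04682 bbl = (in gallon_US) 1.966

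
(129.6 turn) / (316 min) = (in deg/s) 2.461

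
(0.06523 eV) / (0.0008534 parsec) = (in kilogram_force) 4.047e-35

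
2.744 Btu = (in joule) 2895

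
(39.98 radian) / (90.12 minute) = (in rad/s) 0.007394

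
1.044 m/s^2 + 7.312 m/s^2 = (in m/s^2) 8.356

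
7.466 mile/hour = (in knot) 6.488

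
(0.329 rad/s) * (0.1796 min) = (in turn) 0.5643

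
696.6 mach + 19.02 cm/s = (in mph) 5.306e+05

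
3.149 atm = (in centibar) 319.1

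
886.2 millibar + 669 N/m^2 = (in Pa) 8.929e+04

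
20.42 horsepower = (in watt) 1.523e+04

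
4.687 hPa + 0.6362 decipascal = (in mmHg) 3.516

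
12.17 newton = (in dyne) 1.217e+06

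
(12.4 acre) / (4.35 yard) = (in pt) 3.576e+07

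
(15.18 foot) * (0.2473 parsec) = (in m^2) 3.531e+16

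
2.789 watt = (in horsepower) 0.00374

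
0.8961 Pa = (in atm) 8.844e-06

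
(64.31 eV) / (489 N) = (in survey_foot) 6.913e-20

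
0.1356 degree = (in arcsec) 488.2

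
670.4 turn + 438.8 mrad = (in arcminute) 1.448e+07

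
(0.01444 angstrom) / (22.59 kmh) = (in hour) 6.392e-17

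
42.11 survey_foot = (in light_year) 1.357e-15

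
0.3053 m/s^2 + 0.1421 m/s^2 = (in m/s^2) 0.4474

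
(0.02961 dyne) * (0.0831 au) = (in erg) 3.681e+10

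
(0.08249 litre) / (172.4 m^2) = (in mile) 2.973e-10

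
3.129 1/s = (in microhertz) 3.129e+06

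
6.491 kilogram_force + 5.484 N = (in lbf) 15.54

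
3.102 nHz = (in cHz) 3.102e-07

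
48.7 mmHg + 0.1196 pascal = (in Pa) 6493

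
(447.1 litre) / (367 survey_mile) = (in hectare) 7.57e-11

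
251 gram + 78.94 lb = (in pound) 79.49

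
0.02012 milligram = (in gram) 2.012e-05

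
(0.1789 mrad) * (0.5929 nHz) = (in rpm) 1.013e-12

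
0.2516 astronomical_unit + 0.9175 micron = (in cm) 3.764e+12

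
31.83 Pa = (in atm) 0.0003141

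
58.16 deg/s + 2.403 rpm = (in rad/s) 1.267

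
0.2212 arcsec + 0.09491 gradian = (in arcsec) 307.7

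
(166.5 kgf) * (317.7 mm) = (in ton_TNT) 1.24e-07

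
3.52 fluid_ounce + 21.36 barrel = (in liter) 3396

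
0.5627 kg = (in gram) 562.7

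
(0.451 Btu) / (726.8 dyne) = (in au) 4.376e-07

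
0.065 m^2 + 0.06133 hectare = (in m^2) 613.4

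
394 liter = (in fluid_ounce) 1.332e+04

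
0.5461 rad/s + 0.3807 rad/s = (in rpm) 8.85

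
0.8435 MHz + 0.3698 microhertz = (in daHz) 8.435e+04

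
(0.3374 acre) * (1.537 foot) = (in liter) 6.397e+05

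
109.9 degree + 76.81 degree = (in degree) 186.7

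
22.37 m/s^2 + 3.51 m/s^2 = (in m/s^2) 25.88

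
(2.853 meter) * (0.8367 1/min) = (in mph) 0.089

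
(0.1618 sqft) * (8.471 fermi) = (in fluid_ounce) 4.306e-12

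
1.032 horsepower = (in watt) 769.6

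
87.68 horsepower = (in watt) 6.538e+04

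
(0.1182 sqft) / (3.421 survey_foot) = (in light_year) 1.113e-18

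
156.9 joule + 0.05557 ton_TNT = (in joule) 2.325e+08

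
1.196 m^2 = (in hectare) 0.0001196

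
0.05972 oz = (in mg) 1693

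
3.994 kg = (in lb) 8.805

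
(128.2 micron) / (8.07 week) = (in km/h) 9.456e-11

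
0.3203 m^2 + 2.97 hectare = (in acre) 7.339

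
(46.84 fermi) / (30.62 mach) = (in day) 5.2e-23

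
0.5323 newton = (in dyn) 5.323e+04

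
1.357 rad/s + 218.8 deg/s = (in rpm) 49.43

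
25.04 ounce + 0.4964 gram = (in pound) 1.566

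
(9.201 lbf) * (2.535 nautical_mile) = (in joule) 1.922e+05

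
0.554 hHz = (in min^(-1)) 3324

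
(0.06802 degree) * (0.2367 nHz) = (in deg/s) 1.61e-11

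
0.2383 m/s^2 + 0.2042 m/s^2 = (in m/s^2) 0.4425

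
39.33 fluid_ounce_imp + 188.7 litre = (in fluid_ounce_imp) 6681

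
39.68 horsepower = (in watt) 2.959e+04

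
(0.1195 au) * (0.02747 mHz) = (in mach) 1442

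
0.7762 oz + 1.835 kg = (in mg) 1.857e+06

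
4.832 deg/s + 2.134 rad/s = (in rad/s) 2.218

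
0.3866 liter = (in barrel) 0.002432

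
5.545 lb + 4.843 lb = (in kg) 4.712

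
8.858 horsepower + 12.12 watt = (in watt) 6618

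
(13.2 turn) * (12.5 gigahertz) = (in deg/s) 5.94e+13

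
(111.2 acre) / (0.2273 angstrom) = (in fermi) 1.98e+31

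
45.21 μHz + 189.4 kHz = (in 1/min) 1.136e+07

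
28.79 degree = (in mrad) 502.5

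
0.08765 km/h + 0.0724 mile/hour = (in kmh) 0.2042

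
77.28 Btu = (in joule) 8.153e+04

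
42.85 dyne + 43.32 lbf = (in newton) 192.7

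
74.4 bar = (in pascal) 7.44e+06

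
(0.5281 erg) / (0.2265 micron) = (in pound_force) 0.05242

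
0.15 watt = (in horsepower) 0.0002012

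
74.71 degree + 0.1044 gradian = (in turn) 0.2078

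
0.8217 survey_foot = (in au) 1.674e-12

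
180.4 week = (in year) 3.46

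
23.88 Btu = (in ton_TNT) 6.022e-06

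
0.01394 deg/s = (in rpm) 0.002323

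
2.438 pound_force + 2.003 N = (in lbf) 2.888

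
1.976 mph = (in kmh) 3.18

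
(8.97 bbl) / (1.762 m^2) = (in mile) 0.0005029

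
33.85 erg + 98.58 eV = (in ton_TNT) 8.09e-16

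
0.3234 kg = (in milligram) 3.234e+05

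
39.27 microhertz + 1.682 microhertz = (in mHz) 0.04095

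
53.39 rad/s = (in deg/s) 3059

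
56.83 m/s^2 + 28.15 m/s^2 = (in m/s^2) 84.98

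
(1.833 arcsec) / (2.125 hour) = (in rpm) 1.109e-08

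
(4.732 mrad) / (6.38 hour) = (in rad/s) 2.06e-07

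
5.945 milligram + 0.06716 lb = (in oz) 1.075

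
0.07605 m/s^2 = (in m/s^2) 0.07605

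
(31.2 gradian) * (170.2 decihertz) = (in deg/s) 477.9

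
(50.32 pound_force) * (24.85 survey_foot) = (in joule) 1695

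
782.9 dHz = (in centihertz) 7829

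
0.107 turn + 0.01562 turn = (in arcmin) 2649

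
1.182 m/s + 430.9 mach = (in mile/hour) 3.282e+05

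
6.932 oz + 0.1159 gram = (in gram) 196.6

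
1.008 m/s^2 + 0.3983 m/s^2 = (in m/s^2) 1.406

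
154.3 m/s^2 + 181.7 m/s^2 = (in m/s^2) 336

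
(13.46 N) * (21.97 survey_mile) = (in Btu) 451.1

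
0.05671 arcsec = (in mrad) 0.0002749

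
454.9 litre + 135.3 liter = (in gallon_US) 155.9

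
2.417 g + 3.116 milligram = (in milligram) 2420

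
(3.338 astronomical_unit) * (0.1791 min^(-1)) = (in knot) 2.897e+09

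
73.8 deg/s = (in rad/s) 1.288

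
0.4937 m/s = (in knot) 0.9597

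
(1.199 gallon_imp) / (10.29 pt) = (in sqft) 16.16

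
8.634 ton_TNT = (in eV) 2.255e+29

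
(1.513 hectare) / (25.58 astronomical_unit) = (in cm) 3.954e-07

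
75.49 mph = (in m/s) 33.75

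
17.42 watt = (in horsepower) 0.02336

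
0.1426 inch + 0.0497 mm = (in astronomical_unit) 2.454e-14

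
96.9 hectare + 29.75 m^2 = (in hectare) 96.9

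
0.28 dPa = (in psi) 4.061e-06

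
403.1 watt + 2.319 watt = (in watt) 405.4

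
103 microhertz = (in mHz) 0.103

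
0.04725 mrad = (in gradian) 0.003008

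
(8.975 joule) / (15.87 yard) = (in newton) 0.6185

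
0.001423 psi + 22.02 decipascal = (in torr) 0.09011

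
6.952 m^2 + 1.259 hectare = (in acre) 3.113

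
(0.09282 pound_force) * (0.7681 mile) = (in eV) 3.186e+21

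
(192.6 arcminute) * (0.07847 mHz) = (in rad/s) 4.396e-06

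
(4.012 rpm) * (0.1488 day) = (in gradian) 3.439e+05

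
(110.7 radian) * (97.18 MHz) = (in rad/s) 1.076e+10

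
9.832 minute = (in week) 0.0009754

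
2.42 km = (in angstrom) 2.42e+13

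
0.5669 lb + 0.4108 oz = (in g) 268.8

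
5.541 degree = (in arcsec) 1.995e+04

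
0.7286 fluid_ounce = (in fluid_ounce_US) 0.7286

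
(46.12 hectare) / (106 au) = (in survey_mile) 1.807e-11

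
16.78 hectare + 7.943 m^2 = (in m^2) 1.678e+05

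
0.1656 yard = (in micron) 1.514e+05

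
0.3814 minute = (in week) 3.784e-05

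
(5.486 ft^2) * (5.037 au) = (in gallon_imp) 8.448e+13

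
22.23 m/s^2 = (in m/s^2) 22.23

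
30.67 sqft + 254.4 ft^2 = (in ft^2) 285.1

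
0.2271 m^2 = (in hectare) 2.271e-05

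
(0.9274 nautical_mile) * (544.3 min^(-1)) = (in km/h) 5.609e+04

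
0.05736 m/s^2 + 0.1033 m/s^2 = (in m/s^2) 0.1607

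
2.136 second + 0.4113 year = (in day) 150.1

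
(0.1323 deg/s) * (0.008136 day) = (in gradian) 103.3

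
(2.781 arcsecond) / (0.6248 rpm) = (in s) 0.0002061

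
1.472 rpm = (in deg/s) 8.832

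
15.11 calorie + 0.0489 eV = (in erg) 6.322e+08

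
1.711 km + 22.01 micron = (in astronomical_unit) 1.144e-08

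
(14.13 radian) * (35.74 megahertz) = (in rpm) 4.822e+09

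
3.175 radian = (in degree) 181.9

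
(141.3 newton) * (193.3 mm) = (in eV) 1.705e+20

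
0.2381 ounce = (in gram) 6.75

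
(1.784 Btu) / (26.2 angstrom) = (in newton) 7.184e+11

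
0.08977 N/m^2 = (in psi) 1.302e-05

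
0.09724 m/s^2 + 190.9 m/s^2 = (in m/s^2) 191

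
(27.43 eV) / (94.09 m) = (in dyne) 4.671e-15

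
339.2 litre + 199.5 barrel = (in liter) 3.206e+04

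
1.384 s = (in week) 2.288e-06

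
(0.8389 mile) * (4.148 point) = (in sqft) 21.27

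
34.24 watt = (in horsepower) 0.04592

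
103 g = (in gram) 103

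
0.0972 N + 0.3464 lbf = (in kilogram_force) 0.167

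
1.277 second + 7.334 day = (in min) 1.056e+04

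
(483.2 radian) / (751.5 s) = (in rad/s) 0.643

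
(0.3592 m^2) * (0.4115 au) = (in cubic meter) 2.211e+10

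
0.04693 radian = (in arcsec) 9680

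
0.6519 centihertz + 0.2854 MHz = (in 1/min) 1.712e+07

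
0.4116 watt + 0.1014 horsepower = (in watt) 76.03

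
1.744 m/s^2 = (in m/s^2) 1.744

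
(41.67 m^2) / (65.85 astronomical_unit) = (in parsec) 1.371e-28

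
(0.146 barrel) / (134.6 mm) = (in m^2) 0.1725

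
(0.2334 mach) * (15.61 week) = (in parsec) 2.432e-08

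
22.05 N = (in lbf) 4.957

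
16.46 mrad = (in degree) 0.9431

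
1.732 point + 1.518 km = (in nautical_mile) 0.8197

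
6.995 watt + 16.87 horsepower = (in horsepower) 16.88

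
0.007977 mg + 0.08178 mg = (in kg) 8.976e-08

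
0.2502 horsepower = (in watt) 186.6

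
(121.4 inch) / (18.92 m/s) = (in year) 5.168e-09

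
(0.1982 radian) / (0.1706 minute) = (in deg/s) 1.109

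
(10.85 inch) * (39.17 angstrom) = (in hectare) 1.079e-13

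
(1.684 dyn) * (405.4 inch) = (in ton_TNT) 4.144e-14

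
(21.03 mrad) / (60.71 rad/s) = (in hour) 9.622e-08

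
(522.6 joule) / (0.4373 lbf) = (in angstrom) 2.687e+12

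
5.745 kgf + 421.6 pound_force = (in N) 1932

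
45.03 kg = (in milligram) 4.503e+07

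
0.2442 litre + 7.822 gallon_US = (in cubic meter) 0.02985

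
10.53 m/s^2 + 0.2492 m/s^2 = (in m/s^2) 10.78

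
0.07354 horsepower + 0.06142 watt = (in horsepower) 0.07362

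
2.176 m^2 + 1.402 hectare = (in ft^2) 1.509e+05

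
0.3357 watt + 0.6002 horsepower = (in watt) 447.9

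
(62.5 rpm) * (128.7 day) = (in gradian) 4.633e+09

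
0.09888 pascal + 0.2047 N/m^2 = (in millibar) 0.003036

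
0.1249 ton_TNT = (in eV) 3.262e+27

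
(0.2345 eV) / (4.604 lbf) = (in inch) 7.223e-20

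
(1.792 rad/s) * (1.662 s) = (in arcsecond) 6.143e+05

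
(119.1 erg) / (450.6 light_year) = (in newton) 2.794e-24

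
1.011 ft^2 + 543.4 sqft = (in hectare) 0.005058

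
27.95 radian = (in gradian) 1779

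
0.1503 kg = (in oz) 5.302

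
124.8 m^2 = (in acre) 0.03084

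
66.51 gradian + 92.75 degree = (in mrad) 2664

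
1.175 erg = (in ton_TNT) 2.808e-17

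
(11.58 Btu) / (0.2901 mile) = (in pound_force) 5.883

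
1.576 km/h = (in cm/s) 43.78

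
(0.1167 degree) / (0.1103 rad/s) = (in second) 0.01847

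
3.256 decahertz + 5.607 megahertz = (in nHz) 5.607e+15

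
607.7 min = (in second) 3.646e+04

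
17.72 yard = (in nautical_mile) 0.008749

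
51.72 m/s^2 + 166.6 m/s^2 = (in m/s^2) 218.3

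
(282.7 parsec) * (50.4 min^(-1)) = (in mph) 1.639e+19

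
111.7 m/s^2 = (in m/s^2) 111.7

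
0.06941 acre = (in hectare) 0.02809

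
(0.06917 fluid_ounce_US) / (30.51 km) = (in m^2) 6.705e-11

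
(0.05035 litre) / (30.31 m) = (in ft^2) 1.788e-05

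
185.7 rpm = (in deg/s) 1114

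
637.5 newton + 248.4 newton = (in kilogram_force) 90.34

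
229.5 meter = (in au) 1.534e-09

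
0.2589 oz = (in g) 7.34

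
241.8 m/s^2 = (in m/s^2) 241.8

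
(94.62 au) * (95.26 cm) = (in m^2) 1.348e+13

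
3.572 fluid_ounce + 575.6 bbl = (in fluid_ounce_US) 3.094e+06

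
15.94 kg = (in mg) 1.594e+07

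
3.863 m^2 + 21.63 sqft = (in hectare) 0.0005872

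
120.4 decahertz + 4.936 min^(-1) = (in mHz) 1.204e+06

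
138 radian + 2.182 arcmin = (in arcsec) 2.846e+07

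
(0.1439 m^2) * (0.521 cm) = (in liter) 0.7497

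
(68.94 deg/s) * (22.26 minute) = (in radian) 1607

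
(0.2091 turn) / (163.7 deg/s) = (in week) 7.603e-07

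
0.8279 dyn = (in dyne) 0.8279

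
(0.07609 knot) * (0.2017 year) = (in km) 249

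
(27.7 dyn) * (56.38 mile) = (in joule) 25.13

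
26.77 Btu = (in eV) 1.763e+23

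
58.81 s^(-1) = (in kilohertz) 0.05881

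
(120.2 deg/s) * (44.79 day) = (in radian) 8.119e+06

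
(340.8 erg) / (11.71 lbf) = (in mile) 4.065e-10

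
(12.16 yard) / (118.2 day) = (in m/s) 1.089e-06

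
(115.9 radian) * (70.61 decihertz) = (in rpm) 7815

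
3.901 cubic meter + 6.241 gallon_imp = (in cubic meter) 3.929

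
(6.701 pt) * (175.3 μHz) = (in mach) 1.217e-09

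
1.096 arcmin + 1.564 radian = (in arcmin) 5378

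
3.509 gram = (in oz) 0.1238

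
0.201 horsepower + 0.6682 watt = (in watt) 150.6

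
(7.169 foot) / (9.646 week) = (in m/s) 3.746e-07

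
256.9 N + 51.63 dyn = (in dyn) 2.569e+07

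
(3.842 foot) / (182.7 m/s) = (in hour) 1.78e-06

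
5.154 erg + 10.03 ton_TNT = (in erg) 4.197e+17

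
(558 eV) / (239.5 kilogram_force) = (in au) 2.544e-31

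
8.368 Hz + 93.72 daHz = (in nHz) 9.456e+11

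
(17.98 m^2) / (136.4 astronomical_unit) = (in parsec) 2.856e-29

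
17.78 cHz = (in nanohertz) 1.778e+08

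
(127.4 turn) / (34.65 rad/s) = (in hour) 0.006417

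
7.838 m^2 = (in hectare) 0.0007838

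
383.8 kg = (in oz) 1.354e+04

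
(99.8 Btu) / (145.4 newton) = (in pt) 2.053e+06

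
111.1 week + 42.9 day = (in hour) 1.969e+04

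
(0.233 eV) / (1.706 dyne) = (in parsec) 7.091e-32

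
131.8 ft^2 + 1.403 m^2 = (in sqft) 146.9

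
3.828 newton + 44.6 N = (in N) 48.43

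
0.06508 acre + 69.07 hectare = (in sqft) 7.437e+06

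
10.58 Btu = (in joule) 1.116e+04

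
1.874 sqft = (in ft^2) 1.874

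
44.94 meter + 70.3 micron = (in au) 3.004e-10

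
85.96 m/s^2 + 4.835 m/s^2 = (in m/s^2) 90.79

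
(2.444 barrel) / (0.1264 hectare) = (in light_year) 3.249e-20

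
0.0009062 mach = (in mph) 0.6902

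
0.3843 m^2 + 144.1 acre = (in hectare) 58.32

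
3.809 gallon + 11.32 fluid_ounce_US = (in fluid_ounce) 498.9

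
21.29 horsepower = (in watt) 1.588e+04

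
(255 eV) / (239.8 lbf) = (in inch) 1.508e-18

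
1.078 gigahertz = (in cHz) 1.078e+11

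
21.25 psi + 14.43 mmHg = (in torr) 1113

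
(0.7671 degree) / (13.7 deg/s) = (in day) 6.481e-07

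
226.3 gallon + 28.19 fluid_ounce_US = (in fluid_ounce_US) 2.899e+04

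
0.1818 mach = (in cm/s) 6190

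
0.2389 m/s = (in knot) 0.4644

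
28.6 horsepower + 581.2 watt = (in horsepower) 29.38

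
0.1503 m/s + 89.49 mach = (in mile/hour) 6.816e+04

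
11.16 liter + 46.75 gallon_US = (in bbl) 1.183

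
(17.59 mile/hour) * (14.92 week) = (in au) 0.0004743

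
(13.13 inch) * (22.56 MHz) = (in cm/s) 7.524e+08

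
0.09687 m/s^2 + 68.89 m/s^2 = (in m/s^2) 68.99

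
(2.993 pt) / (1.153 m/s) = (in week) 1.514e-09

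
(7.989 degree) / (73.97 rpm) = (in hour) 5e-06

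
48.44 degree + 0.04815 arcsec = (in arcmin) 2906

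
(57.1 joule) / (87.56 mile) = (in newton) 0.0004052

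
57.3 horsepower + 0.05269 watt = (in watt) 4.273e+04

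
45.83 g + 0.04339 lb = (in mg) 6.551e+04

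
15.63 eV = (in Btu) 2.374e-21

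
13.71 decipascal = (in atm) 1.353e-05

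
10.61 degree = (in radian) 0.1852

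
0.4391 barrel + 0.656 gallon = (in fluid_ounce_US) 2445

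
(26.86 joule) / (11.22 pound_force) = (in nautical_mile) 0.0002906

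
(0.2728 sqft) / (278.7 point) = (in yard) 0.2819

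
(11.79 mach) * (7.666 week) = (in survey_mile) 1.157e+07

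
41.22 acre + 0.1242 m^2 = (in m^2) 1.668e+05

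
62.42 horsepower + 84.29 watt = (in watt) 4.663e+04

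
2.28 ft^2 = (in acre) 5.234e-05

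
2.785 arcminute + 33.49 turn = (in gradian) 1.34e+04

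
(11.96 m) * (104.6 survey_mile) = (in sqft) 2.167e+07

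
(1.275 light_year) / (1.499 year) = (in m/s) 2.552e+08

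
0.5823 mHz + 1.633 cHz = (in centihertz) 1.691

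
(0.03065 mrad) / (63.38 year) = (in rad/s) 1.533e-14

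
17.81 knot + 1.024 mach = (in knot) 695.6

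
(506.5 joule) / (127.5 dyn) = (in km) 397.3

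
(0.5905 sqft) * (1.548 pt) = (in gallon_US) 0.007914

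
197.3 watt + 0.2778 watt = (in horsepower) 0.265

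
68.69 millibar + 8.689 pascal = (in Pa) 6878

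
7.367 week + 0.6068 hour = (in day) 51.59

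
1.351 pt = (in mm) 0.4766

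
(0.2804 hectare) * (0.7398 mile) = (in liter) 3.338e+09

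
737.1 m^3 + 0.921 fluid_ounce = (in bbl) 4636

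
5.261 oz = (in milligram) 1.491e+05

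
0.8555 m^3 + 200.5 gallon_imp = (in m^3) 1.767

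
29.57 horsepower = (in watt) 2.205e+04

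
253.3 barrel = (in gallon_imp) 8858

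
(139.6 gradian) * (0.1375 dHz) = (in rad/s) 0.03015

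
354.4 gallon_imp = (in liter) 1611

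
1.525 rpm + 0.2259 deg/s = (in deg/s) 9.376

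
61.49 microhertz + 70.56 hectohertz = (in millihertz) 7.056e+06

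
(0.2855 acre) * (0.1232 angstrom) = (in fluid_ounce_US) 0.0004813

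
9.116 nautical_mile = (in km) 16.88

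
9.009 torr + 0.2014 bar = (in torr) 160.1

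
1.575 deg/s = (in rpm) 0.2625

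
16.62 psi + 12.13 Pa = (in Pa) 1.146e+05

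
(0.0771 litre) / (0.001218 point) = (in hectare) 0.01794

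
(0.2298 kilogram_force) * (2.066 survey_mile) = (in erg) 7.493e+10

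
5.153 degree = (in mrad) 89.94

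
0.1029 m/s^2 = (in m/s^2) 0.1029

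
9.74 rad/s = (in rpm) 93.01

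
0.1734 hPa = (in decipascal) 173.4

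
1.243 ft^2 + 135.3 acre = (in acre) 135.3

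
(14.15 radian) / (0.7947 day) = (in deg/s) 0.01181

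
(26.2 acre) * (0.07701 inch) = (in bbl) 1304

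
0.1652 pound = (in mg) 7.493e+04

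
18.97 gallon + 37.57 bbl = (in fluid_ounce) 2.044e+05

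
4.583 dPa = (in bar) 4.583e-06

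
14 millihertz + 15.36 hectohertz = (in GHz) 1.536e-06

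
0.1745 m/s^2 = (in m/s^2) 0.1745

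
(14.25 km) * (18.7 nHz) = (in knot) 0.000518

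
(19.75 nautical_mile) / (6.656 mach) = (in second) 16.14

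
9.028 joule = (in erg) 9.028e+07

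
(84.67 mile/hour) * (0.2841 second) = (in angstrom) 1.075e+11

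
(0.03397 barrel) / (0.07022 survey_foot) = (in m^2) 0.2523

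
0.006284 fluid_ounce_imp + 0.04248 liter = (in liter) 0.04266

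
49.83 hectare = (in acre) 123.1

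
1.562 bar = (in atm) 1.542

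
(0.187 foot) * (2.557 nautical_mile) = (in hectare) 0.02699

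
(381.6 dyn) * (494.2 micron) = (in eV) 1.177e+13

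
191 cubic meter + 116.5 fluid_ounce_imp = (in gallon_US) 5.046e+04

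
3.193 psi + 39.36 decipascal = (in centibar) 22.02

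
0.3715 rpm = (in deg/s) 2.229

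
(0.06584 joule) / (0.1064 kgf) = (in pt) 178.9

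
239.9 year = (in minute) 1.261e+08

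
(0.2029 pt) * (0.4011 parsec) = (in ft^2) 9.536e+12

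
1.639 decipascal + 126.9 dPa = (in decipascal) 128.5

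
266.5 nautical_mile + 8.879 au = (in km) 1.328e+09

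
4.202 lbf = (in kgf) 1.906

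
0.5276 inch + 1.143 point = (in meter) 0.0138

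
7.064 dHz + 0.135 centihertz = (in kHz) 0.0007077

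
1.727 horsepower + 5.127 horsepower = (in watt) 5111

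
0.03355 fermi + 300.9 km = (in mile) 187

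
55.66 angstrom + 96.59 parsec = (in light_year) 315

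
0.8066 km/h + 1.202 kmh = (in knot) 1.085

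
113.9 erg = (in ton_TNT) 2.722e-15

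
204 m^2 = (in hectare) 0.0204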